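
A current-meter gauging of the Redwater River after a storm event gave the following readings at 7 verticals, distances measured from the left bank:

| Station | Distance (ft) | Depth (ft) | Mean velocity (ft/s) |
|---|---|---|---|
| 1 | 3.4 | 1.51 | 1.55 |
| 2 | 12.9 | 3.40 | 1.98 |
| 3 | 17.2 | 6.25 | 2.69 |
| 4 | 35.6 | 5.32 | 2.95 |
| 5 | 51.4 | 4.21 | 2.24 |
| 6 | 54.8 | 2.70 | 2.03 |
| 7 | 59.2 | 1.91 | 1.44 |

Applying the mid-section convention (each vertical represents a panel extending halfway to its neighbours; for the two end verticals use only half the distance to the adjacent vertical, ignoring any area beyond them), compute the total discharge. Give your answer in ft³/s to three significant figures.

w_1 = (12.9 − 3.4)/2 = 4.75 ft; q_1 = 1.55 × 1.51 × 4.75 = 11.12 ft³/s
w_2 = (17.2 − 3.4)/2 = 6.9 ft; q_2 = 1.98 × 3.40 × 6.9 = 46.45 ft³/s
w_3 = (35.6 − 12.9)/2 = 11.35 ft; q_3 = 2.69 × 6.25 × 11.35 = 190.8 ft³/s
w_4 = (51.4 − 17.2)/2 = 17.1 ft; q_4 = 2.95 × 5.32 × 17.1 = 268.4 ft³/s
w_5 = (54.8 − 35.6)/2 = 9.6 ft; q_5 = 2.24 × 4.21 × 9.6 = 90.53 ft³/s
w_6 = (59.2 − 51.4)/2 = 3.9 ft; q_6 = 2.03 × 2.70 × 3.9 = 21.38 ft³/s
w_7 = (59.2 − 54.8)/2 = 2.2 ft; q_7 = 1.44 × 1.91 × 2.2 = 6.051 ft³/s
Q = Σ qᵢ = 634.7 ft³/s

635 ft³/s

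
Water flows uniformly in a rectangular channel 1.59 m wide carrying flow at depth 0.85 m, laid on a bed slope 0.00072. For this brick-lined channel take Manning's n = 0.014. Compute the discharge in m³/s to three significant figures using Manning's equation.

A = b·y = 1.59 × 0.85 = 1.352 m²
P = b + 2y = 1.59 + 2×0.85 = 3.290 m
R = A/P = 1.352/3.290 = 0.4108 m
Q = (1/n)·A·R^(2/3)·S^(1/2) = (1/0.014) × 1.352 × 0.4108^(2/3) × 0.00072^(1/2) = 1.431 m³/s

1.43 m³/s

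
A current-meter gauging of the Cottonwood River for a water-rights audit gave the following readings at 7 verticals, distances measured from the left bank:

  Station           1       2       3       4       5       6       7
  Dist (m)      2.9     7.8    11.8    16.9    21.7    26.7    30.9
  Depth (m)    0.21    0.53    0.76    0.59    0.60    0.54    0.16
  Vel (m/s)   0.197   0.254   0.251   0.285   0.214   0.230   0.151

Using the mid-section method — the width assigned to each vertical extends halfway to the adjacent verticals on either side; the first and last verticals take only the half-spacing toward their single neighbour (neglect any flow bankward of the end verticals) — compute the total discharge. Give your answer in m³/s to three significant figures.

3.65 m³/s

w_1 = (7.8 − 2.9)/2 = 2.45 m; q_1 = 0.197 × 0.21 × 2.45 = 0.1014 m³/s
w_2 = (11.8 − 2.9)/2 = 4.45 m; q_2 = 0.254 × 0.53 × 4.45 = 0.5991 m³/s
w_3 = (16.9 − 7.8)/2 = 4.55 m; q_3 = 0.251 × 0.76 × 4.55 = 0.8680 m³/s
w_4 = (21.7 − 11.8)/2 = 4.95 m; q_4 = 0.285 × 0.59 × 4.95 = 0.8323 m³/s
w_5 = (26.7 − 16.9)/2 = 4.9 m; q_5 = 0.214 × 0.60 × 4.9 = 0.6292 m³/s
w_6 = (30.9 − 21.7)/2 = 4.6 m; q_6 = 0.230 × 0.54 × 4.6 = 0.5713 m³/s
w_7 = (30.9 − 26.7)/2 = 2.1 m; q_7 = 0.151 × 0.16 × 2.1 = 0.05074 m³/s
Q = Σ qᵢ = 3.652 m³/s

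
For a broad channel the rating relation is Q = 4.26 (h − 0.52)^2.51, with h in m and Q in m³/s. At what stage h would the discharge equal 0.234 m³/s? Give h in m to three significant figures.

h − h₀ = (Q/C)^(1/b) = (0.234/4.26)^(1/2.51) = 0.3147 m
h = 0.52 + 0.3147 = 0.8347 m

0.835 m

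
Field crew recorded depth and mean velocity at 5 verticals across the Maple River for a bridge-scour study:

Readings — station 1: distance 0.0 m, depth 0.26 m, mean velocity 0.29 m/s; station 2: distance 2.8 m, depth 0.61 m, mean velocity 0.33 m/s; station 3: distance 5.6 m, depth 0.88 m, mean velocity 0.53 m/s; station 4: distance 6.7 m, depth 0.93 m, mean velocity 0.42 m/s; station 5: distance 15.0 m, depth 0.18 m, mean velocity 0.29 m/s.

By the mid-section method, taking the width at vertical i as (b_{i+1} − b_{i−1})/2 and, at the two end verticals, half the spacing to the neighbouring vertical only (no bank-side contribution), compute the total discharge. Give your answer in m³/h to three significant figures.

w_1 = (2.8 − 0.0)/2 = 1.4 m; q_1 = 0.29 × 0.26 × 1.4 = 0.1056 m³/s
w_2 = (5.6 − 0.0)/2 = 2.8 m; q_2 = 0.33 × 0.61 × 2.8 = 0.5636 m³/s
w_3 = (6.7 − 2.8)/2 = 1.95 m; q_3 = 0.53 × 0.88 × 1.95 = 0.9095 m³/s
w_4 = (15.0 − 5.6)/2 = 4.7 m; q_4 = 0.42 × 0.93 × 4.7 = 1.836 m³/s
w_5 = (15.0 − 6.7)/2 = 4.15 m; q_5 = 0.29 × 0.18 × 4.15 = 0.2166 m³/s
Q = Σ qᵢ = 3.631 m³/s
= 3.631 × 3600 = 13070 m³/h

13100 m³/h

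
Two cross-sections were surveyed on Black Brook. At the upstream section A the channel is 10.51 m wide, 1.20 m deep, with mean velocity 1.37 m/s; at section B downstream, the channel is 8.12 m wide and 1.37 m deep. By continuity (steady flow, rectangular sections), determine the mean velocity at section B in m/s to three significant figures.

Q = A₁V₁ = (10.51×1.20) × 1.37 = 17.28 m³/s
A₂ = 8.12 × 1.37 = 11.12 m²
V₂ = Q/A₂ = 17.28/11.12 = 1.553 m/s

1.55 m/s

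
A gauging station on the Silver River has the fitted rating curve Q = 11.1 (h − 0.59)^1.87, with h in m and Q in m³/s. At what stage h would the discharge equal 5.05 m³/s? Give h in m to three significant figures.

h − h₀ = (Q/C)^(1/b) = (5.05/11.1)^(1/1.87) = 0.6563 m
h = 0.59 + 0.6563 = 1.246 m

1.25 m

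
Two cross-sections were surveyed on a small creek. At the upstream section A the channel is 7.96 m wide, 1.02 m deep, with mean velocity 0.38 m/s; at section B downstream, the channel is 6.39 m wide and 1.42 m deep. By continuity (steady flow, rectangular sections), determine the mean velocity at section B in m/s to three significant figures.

0.340 m/s

Q = A₁V₁ = (7.96×1.02) × 0.38 = 3.085 m³/s
A₂ = 6.39 × 1.42 = 9.074 m²
V₂ = Q/A₂ = 3.085/9.074 = 0.3400 m/s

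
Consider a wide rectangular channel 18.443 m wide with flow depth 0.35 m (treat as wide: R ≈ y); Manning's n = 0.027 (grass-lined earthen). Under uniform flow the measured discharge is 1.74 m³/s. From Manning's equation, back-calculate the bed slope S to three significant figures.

0.000215

A = b·y = 18.443 × 0.35 = 6.455 m²
Wide channel: R ≈ y = 0.35 m
S = (Q·n / (1·A·R^(2/3)))² = (1.74×0.027 / (1×6.455×0.4966))² = 0.0002148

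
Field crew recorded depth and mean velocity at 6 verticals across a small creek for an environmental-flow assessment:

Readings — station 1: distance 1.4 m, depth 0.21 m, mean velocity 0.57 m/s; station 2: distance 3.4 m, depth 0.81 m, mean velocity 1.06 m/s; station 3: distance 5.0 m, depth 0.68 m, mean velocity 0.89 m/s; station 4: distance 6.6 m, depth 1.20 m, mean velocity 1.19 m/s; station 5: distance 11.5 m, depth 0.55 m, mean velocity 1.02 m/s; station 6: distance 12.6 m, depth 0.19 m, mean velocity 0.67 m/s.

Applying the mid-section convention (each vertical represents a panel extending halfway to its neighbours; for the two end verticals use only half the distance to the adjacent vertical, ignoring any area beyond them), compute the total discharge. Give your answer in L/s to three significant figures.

w_1 = (3.4 − 1.4)/2 = 1 m; q_1 = 0.57 × 0.21 × 1 = 0.1197 m³/s
w_2 = (5.0 − 1.4)/2 = 1.8 m; q_2 = 1.06 × 0.81 × 1.8 = 1.545 m³/s
w_3 = (6.6 − 3.4)/2 = 1.6 m; q_3 = 0.89 × 0.68 × 1.6 = 0.9683 m³/s
w_4 = (11.5 − 5.0)/2 = 3.25 m; q_4 = 1.19 × 1.20 × 3.25 = 4.641 m³/s
w_5 = (12.6 − 6.6)/2 = 3 m; q_5 = 1.02 × 0.55 × 3 = 1.683 m³/s
w_6 = (12.6 − 11.5)/2 = 0.55 m; q_6 = 0.67 × 0.19 × 0.55 = 0.07002 m³/s
Q = Σ qᵢ = 9.028 m³/s
= 9.028 × 1000 = 9028 L/s

9030 L/s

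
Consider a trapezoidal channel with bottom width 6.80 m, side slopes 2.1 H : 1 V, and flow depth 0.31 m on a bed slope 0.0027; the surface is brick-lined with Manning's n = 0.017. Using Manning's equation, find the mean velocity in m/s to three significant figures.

1.31 m/s

A = (b + z·y)·y = (6.80 + 2.1×0.31)×0.31 = 2.310 m²
P = b + 2y√(1+z²) = 6.80 + 2×0.31×√(1+2.1²) = 8.242 m
R = A/P = 2.310/8.242 = 0.2802 m
Q = (1/n)·A·R^(2/3)·S^(1/2) = (1/0.017) × 2.310 × 0.2802^(2/3) × 0.0027^(1/2) = 3.023 m³/s
V = Q/A = 3.023/2.310 = 1.309 m/s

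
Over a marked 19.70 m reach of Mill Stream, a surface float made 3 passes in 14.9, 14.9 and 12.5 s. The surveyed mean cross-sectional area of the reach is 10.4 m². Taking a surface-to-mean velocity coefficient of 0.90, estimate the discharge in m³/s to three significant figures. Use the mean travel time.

13.1 m³/s

t̄ = (14.9 + 14.9 + 12.5) / 3 = 14.1 s
v_surface = L / t̄ = 19.70 / 14.1 = 1.397 m/s
v_mean = 0.90 × 1.397 = 1.257 m/s
Q = A × v_mean = 10.4 × 1.257 = 13.08 m³/s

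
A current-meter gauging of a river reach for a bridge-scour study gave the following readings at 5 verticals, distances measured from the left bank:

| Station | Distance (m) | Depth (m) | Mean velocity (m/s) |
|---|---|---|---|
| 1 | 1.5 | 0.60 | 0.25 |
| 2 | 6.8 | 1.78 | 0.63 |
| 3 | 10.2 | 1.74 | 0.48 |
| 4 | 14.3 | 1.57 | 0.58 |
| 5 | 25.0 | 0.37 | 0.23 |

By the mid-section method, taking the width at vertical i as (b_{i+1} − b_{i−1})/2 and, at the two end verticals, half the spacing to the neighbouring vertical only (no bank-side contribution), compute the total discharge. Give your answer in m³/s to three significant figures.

15.6 m³/s

w_1 = (6.8 − 1.5)/2 = 2.65 m; q_1 = 0.25 × 0.60 × 2.65 = 0.3975 m³/s
w_2 = (10.2 − 1.5)/2 = 4.35 m; q_2 = 0.63 × 1.78 × 4.35 = 4.878 m³/s
w_3 = (14.3 − 6.8)/2 = 3.75 m; q_3 = 0.48 × 1.74 × 3.75 = 3.132 m³/s
w_4 = (25.0 − 10.2)/2 = 7.4 m; q_4 = 0.58 × 1.57 × 7.4 = 6.738 m³/s
w_5 = (25.0 − 14.3)/2 = 5.35 m; q_5 = 0.23 × 0.37 × 5.35 = 0.4553 m³/s
Q = Σ qᵢ = 15.60 m³/s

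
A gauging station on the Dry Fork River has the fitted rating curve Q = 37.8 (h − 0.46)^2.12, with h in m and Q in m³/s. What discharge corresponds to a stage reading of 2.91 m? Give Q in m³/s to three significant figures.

Q = 37.8 × (2.91 − 0.46)^2.12 = 37.8 × 2.45^2.12 = 252.7 m³/s

253 m³/s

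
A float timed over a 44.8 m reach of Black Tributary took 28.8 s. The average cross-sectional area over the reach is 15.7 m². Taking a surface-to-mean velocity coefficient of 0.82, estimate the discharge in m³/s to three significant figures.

v_surface = L / t̄ = 44.8 / 28.8 = 1.556 m/s
v_mean = 0.82 × 1.556 = 1.276 m/s
Q = A × v_mean = 15.7 × 1.276 = 20.03 m³/s

20.0 m³/s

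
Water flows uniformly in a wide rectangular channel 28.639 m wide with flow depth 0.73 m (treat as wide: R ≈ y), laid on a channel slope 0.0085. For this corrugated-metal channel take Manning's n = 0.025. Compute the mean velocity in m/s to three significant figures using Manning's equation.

A = b·y = 28.639 × 0.73 = 20.91 m²
Wide channel: R ≈ y = 0.73 m
Q = (1/n)·A·R^(2/3)·S^(1/2) = (1/0.025) × 20.91 × 0.7300^(2/3) × 0.0085^(1/2) = 62.51 m³/s
V = Q/A = 62.51/20.91 = 2.990 m/s

2.99 m/s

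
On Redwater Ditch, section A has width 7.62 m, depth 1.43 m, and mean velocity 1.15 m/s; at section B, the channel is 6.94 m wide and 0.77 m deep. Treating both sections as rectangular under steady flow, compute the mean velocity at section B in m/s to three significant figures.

2.34 m/s

Q = A₁V₁ = (7.62×1.43) × 1.15 = 12.53 m³/s
A₂ = 6.94 × 0.77 = 5.344 m²
V₂ = Q/A₂ = 12.53/5.344 = 2.345 m/s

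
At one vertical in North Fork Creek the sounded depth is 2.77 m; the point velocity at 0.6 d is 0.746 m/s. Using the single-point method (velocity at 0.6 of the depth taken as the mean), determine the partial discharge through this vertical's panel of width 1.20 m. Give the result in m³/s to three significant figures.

v̄ = v₀.₆ = 0.746 m/s
q = v̄ × d × w = 0.7460 × 2.77 × 1.20 = 2.480 m³/s

2.48 m³/s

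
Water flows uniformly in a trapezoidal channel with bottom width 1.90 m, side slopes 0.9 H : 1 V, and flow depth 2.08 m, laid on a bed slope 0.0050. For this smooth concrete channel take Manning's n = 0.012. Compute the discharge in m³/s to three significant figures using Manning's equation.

A = (b + z·y)·y = (1.90 + 0.9×2.08)×2.08 = 7.846 m²
P = b + 2y√(1+z²) = 1.90 + 2×2.08×√(1+0.9²) = 7.497 m
R = A/P = 7.846/7.497 = 1.047 m
Q = (1/n)·A·R^(2/3)·S^(1/2) = (1/0.012) × 7.846 × 1.047^(2/3) × 0.0050^(1/2) = 47.66 m³/s

47.7 m³/s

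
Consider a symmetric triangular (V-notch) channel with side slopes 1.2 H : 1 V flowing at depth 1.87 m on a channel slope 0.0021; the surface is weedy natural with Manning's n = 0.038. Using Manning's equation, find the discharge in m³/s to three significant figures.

A = z·y² = 1.2×1.87² = 4.196 m²
P = 2y√(1+z²) = 2×1.87×√(1+1.2²) = 5.842 m
R = A/P = 4.196/5.842 = 0.7183 m
Q = (1/n)·A·R^(2/3)·S^(1/2) = (1/0.038) × 4.196 × 0.7183^(2/3) × 0.0021^(1/2) = 4.059 m³/s

4.06 m³/s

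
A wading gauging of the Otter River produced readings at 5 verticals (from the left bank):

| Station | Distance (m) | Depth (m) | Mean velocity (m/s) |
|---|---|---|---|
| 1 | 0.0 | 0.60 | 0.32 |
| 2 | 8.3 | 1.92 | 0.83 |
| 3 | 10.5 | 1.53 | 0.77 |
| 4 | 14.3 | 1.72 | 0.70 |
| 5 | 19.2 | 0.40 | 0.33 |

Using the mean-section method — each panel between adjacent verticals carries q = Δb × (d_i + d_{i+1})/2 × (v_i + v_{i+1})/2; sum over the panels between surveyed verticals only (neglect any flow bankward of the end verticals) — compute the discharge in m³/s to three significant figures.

Panel 1-2: Δb = 8.3 m, d̄ = (0.60+1.92)/2 = 1.26, v̄ = (0.32+0.83)/2 = 0.575 → q = 8.3×1.26×0.575 = 6.013 m³/s
Panel 2-3: Δb = 2.2 m, d̄ = (1.92+1.53)/2 = 1.725, v̄ = (0.83+0.77)/2 = 0.8 → q = 2.2×1.725×0.8 = 3.036 m³/s
Panel 3-4: Δb = 3.8 m, d̄ = (1.53+1.72)/2 = 1.625, v̄ = (0.77+0.70)/2 = 0.735 → q = 3.8×1.625×0.735 = 4.539 m³/s
Panel 4-5: Δb = 4.9 m, d̄ = (1.72+0.40)/2 = 1.06, v̄ = (0.70+0.33)/2 = 0.515 → q = 4.9×1.06×0.515 = 2.675 m³/s
Q = Σ q = 16.26 m³/s

16.3 m³/s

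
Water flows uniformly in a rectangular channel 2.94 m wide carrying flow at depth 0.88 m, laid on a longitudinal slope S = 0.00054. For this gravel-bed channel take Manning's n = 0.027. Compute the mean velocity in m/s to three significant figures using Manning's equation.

A = b·y = 2.94 × 0.88 = 2.587 m²
P = b + 2y = 2.94 + 2×0.88 = 4.700 m
R = A/P = 2.587/4.700 = 0.5505 m
Q = (1/n)·A·R^(2/3)·S^(1/2) = (1/0.027) × 2.587 × 0.5505^(2/3) × 0.00054^(1/2) = 1.496 m³/s
V = Q/A = 1.496/2.587 = 0.5781 m/s

0.578 m/s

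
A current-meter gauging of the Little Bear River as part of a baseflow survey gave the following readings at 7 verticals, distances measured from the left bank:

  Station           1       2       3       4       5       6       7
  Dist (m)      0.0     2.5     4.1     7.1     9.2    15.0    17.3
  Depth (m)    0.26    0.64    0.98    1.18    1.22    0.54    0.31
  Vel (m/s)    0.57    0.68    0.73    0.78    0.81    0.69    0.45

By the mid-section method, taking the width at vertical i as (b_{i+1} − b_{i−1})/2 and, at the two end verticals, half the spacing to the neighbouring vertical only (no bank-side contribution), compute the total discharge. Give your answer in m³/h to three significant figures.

w_1 = (2.5 − 0.0)/2 = 1.25 m; q_1 = 0.57 × 0.26 × 1.25 = 0.1853 m³/s
w_2 = (4.1 − 0.0)/2 = 2.05 m; q_2 = 0.68 × 0.64 × 2.05 = 0.8922 m³/s
w_3 = (7.1 − 2.5)/2 = 2.3 m; q_3 = 0.73 × 0.98 × 2.3 = 1.645 m³/s
w_4 = (9.2 − 4.1)/2 = 2.55 m; q_4 = 0.78 × 1.18 × 2.55 = 2.347 m³/s
w_5 = (15.0 − 7.1)/2 = 3.95 m; q_5 = 0.81 × 1.22 × 3.95 = 3.903 m³/s
w_6 = (17.3 − 9.2)/2 = 4.05 m; q_6 = 0.69 × 0.54 × 4.05 = 1.509 m³/s
w_7 = (17.3 − 15.0)/2 = 1.15 m; q_7 = 0.45 × 0.31 × 1.15 = 0.1604 m³/s
Q = Σ qᵢ = 10.64 m³/s
= 10.64 × 3600 = 38310 m³/h

38300 m³/h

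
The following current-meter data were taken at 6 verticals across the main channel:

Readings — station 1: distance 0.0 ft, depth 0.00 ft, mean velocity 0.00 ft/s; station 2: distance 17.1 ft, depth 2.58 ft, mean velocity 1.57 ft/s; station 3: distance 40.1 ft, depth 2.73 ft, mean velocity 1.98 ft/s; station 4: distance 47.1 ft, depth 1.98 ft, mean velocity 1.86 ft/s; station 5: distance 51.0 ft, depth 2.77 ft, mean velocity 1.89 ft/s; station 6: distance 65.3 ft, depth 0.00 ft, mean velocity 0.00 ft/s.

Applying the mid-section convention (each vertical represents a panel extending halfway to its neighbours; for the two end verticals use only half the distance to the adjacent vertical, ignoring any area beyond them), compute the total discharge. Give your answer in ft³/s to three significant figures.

230 ft³/s

w_2 = (40.1 − 0.0)/2 = 20.05 ft; q_2 = 1.57 × 2.58 × 20.05 = 81.21 ft³/s
w_3 = (47.1 − 17.1)/2 = 15 ft; q_3 = 1.98 × 2.73 × 15 = 81.08 ft³/s
w_4 = (51.0 − 40.1)/2 = 5.45 ft; q_4 = 1.86 × 1.98 × 5.45 = 20.07 ft³/s
w_5 = (65.3 − 47.1)/2 = 9.1 ft; q_5 = 1.89 × 2.77 × 9.1 = 47.64 ft³/s
Stations 1, 6 contribute zero (depth or velocity is 0).
Q = Σ qᵢ = 230.0 ft³/s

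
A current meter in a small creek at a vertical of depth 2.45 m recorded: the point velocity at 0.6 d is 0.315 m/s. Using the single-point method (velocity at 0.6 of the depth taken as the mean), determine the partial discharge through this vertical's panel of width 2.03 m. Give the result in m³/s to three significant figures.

1.57 m³/s

v̄ = v₀.₆ = 0.315 m/s
q = v̄ × d × w = 0.3150 × 2.45 × 2.03 = 1.567 m³/s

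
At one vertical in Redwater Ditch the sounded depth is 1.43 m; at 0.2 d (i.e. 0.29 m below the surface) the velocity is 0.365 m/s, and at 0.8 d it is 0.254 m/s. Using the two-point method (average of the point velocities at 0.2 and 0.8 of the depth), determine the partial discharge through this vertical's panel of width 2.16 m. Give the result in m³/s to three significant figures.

v̄ = (0.365 + 0.254) / 2 = 0.3095 m/s
q = v̄ × d × w = 0.3095 × 1.43 × 2.16 = 0.9560 m³/s

0.956 m³/s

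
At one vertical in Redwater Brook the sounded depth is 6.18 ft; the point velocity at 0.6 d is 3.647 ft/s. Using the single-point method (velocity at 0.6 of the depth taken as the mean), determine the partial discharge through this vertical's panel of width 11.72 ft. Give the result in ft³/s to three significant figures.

264 ft³/s

v̄ = v₀.₆ = 3.647 ft/s
q = v̄ × d × w = 3.647 × 6.18 × 11.72 = 264.2 ft³/s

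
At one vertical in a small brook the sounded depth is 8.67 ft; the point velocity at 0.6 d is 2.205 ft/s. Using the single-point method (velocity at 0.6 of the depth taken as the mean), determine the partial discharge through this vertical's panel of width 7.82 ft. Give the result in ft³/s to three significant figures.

149 ft³/s

v̄ = v₀.₆ = 2.205 ft/s
q = v̄ × d × w = 2.205 × 8.67 × 7.82 = 149.5 ft³/s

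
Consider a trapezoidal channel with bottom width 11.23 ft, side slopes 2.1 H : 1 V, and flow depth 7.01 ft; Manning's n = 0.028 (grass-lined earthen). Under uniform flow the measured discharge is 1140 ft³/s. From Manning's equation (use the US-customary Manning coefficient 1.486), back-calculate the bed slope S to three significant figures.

0.00209

A = (b + z·y)·y = (11.23 + 2.1×7.01)×7.01 = 181.9 ft²
P = b + 2y√(1+z²) = 11.23 + 2×7.01×√(1+2.1²) = 43.84 ft
R = A/P = 181.9/43.84 = 4.150 ft
S = (Q·n / (1.486·A·R^(2/3)))² = (1140×0.028 / (1.486×181.9×2.582))² = 0.002091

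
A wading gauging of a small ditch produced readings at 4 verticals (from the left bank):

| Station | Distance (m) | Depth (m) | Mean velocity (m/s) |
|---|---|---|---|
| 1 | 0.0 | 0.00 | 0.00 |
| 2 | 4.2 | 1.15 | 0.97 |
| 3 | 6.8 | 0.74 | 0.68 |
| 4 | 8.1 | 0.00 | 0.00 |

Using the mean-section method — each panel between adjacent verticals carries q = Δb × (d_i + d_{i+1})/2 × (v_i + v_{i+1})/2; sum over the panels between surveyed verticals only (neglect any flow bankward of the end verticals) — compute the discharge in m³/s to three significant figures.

3.36 m³/s

Panel 1-2: Δb = 4.2 m, d̄ = (0.00+1.15)/2 = 0.575, v̄ = (0.00+0.97)/2 = 0.485 → q = 4.2×0.575×0.485 = 1.171 m³/s
Panel 2-3: Δb = 2.6 m, d̄ = (1.15+0.74)/2 = 0.945, v̄ = (0.97+0.68)/2 = 0.825 → q = 2.6×0.945×0.825 = 2.027 m³/s
Panel 3-4: Δb = 1.3 m, d̄ = (0.74+0.00)/2 = 0.37, v̄ = (0.68+0.00)/2 = 0.34 → q = 1.3×0.37×0.34 = 0.1635 m³/s
Q = Σ q = 3.362 m³/s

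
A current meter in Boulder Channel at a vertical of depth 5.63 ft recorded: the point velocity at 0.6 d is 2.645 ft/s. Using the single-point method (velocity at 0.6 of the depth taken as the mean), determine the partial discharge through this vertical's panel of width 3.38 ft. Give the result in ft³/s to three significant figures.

50.3 ft³/s

v̄ = v₀.₆ = 2.645 ft/s
q = v̄ × d × w = 2.645 × 5.63 × 3.38 = 50.33 ft³/s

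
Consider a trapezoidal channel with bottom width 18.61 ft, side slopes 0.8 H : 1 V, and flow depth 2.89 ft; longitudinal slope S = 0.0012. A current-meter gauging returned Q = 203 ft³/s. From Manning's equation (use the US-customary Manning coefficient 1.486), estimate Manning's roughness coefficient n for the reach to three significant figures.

0.0269

A = (b + z·y)·y = (18.61 + 0.8×2.89)×2.89 = 60.46 ft²
P = b + 2y√(1+z²) = 18.61 + 2×2.89×√(1+0.8²) = 26.01 ft
R = A/P = 60.46/26.01 = 2.324 ft
n = (1.486/Q)·A·R^(2/3)·S^(1/2) = (1.486/203) × 60.46 × 1.755 × 0.03464 = 0.02690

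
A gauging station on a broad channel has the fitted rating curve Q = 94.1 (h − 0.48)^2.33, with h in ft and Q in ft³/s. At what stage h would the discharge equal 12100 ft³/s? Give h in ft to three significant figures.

h − h₀ = (Q/C)^(1/b) = (12100/94.1)^(1/2.33) = 8.040 ft
h = 0.48 + 8.040 = 8.520 ft

8.52 ft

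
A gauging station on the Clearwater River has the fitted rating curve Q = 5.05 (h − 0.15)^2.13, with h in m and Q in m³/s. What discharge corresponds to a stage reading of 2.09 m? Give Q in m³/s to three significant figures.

20.7 m³/s

Q = 5.05 × (2.09 − 0.15)^2.13 = 5.05 × 1.94^2.13 = 20.72 m³/s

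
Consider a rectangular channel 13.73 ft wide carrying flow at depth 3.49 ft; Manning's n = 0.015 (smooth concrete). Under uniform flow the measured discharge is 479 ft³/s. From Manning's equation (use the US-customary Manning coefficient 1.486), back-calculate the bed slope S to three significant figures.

A = b·y = 13.73 × 3.49 = 47.92 ft²
P = b + 2y = 13.73 + 2×3.49 = 20.71 ft
R = A/P = 47.92/20.71 = 2.314 ft
S = (Q·n / (1.486·A·R^(2/3)))² = (479×0.015 / (1.486×47.92×1.749))² = 0.003327

0.00333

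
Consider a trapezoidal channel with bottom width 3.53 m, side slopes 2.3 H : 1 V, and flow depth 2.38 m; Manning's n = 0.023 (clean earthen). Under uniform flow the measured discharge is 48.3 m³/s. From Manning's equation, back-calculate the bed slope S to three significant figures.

A = (b + z·y)·y = (3.53 + 2.3×2.38)×2.38 = 21.43 m²
P = b + 2y√(1+z²) = 3.53 + 2×2.38×√(1+2.3²) = 15.47 m
R = A/P = 21.43/15.47 = 1.385 m
S = (Q·n / (1·A·R^(2/3)))² = (48.3×0.023 / (1×21.43×1.243))² = 0.001740

0.00174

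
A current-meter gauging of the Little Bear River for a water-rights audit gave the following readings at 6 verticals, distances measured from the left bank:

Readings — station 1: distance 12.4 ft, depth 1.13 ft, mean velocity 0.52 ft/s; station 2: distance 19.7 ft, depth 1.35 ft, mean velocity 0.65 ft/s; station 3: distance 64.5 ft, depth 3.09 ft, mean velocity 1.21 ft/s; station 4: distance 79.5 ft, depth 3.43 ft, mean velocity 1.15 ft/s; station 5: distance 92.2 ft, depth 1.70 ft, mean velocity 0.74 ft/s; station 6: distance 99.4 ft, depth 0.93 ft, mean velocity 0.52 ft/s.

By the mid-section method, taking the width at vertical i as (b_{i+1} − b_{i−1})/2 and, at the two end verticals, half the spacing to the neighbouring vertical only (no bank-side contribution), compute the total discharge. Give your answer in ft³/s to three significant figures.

w_1 = (19.7 − 12.4)/2 = 3.65 ft; q_1 = 0.52 × 1.13 × 3.65 = 2.145 ft³/s
w_2 = (64.5 − 12.4)/2 = 26.05 ft; q_2 = 0.65 × 1.35 × 26.05 = 22.86 ft³/s
w_3 = (79.5 − 19.7)/2 = 29.9 ft; q_3 = 1.21 × 3.09 × 29.9 = 111.8 ft³/s
w_4 = (92.2 − 64.5)/2 = 13.85 ft; q_4 = 1.15 × 3.43 × 13.85 = 54.63 ft³/s
w_5 = (99.4 − 79.5)/2 = 9.95 ft; q_5 = 0.74 × 1.70 × 9.95 = 12.52 ft³/s
w_6 = (99.4 − 92.2)/2 = 3.6 ft; q_6 = 0.52 × 0.93 × 3.6 = 1.741 ft³/s
Q = Σ qᵢ = 205.7 ft³/s

206 ft³/s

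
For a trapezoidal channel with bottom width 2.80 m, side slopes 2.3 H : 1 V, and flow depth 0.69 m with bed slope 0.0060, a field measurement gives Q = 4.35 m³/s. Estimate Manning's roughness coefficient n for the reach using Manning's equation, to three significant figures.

A = (b + z·y)·y = (2.80 + 2.3×0.69)×0.69 = 3.027 m²
P = b + 2y√(1+z²) = 2.80 + 2×0.69×√(1+2.3²) = 6.261 m
R = A/P = 3.027/6.261 = 0.4835 m
n = (1/Q)·A·R^(2/3)·S^(1/2) = (1/4.35) × 3.027 × 0.6160 × 0.07746 = 0.03320

0.0332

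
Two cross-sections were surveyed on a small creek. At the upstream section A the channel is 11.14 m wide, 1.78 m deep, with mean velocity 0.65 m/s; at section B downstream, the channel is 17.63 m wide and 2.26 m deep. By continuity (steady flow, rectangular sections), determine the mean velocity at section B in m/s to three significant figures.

0.323 m/s

Q = A₁V₁ = (11.14×1.78) × 0.65 = 12.89 m³/s
A₂ = 17.63 × 2.26 = 39.84 m²
V₂ = Q/A₂ = 12.89/39.84 = 0.3235 m/s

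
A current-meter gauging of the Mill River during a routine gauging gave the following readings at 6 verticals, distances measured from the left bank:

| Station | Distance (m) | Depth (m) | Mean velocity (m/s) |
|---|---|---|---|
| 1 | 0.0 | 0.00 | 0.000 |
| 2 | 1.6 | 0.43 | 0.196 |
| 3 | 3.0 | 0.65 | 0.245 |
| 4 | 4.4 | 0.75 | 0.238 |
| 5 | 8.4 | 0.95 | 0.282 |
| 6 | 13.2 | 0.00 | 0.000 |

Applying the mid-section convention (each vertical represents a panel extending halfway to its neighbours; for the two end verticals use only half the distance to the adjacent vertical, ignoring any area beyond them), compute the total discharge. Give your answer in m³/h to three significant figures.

7240 m³/h

w_2 = (3.0 − 0.0)/2 = 1.5 m; q_2 = 0.196 × 0.43 × 1.5 = 0.1264 m³/s
w_3 = (4.4 − 1.6)/2 = 1.4 m; q_3 = 0.245 × 0.65 × 1.4 = 0.2230 m³/s
w_4 = (8.4 − 3.0)/2 = 2.7 m; q_4 = 0.238 × 0.75 × 2.7 = 0.4820 m³/s
w_5 = (13.2 − 4.4)/2 = 4.4 m; q_5 = 0.282 × 0.95 × 4.4 = 1.179 m³/s
Stations 1, 6 contribute zero (depth or velocity is 0).
Q = Σ qᵢ = 2.010 m³/s
= 2.010 × 3600 = 7236 m³/h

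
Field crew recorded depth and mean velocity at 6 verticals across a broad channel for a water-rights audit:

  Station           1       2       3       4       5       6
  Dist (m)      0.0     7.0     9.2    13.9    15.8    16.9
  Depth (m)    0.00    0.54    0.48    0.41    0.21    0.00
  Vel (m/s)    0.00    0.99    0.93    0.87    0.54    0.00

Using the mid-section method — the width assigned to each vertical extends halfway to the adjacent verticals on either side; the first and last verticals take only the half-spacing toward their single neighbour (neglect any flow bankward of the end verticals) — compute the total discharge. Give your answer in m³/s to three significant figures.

5.35 m³/s

w_2 = (9.2 − 0.0)/2 = 4.6 m; q_2 = 0.99 × 0.54 × 4.6 = 2.459 m³/s
w_3 = (13.9 − 7.0)/2 = 3.45 m; q_3 = 0.93 × 0.48 × 3.45 = 1.540 m³/s
w_4 = (15.8 − 9.2)/2 = 3.3 m; q_4 = 0.87 × 0.41 × 3.3 = 1.177 m³/s
w_5 = (16.9 − 13.9)/2 = 1.5 m; q_5 = 0.54 × 0.21 × 1.5 = 0.1701 m³/s
Stations 1, 6 contribute zero (depth or velocity is 0).
Q = Σ qᵢ = 5.346 m³/s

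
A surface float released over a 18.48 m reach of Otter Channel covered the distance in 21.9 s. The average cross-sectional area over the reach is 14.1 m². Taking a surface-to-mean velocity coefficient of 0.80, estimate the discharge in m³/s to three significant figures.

v_surface = L / t̄ = 18.48 / 21.9 = 0.8438 m/s
v_mean = 0.80 × 0.8438 = 0.6751 m/s
Q = A × v_mean = 14.1 × 0.6751 = 9.518 m³/s

9.52 m³/s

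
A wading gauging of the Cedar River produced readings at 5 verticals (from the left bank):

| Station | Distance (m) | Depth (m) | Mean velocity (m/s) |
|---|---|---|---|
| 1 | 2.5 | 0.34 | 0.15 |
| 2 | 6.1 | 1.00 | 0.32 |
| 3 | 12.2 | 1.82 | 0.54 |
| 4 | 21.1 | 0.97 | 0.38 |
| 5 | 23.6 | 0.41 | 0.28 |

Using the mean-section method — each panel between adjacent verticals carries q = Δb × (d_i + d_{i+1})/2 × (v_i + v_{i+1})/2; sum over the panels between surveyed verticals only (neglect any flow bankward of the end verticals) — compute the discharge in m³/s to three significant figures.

Panel 1-2: Δb = 3.6 m, d̄ = (0.34+1.00)/2 = 0.67, v̄ = (0.15+0.32)/2 = 0.235 → q = 3.6×0.67×0.235 = 0.5668 m³/s
Panel 2-3: Δb = 6.1 m, d̄ = (1.00+1.82)/2 = 1.41, v̄ = (0.32+0.54)/2 = 0.43 → q = 6.1×1.41×0.43 = 3.698 m³/s
Panel 3-4: Δb = 8.9 m, d̄ = (1.82+0.97)/2 = 1.395, v̄ = (0.54+0.38)/2 = 0.46 → q = 8.9×1.395×0.46 = 5.711 m³/s
Panel 4-5: Δb = 2.5 m, d̄ = (0.97+0.41)/2 = 0.69, v̄ = (0.38+0.28)/2 = 0.33 → q = 2.5×0.69×0.33 = 0.5693 m³/s
Q = Σ q = 10.55 m³/s

10.5 m³/s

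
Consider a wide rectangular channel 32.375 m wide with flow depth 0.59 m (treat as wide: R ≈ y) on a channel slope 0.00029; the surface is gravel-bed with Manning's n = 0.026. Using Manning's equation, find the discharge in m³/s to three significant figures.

8.80 m³/s

A = b·y = 32.375 × 0.59 = 19.10 m²
Wide channel: R ≈ y = 0.59 m
Q = (1/n)·A·R^(2/3)·S^(1/2) = (1/0.026) × 19.10 × 0.5900^(2/3) × 0.00029^(1/2) = 8.801 m³/s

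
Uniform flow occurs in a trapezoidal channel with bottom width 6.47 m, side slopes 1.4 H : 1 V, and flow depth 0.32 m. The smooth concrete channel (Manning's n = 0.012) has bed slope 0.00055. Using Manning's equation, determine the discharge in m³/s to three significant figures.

A = (b + z·y)·y = (6.47 + 1.4×0.32)×0.32 = 2.214 m²
P = b + 2y√(1+z²) = 6.47 + 2×0.32×√(1+1.4²) = 7.571 m
R = A/P = 2.214/7.571 = 0.2924 m
Q = (1/n)·A·R^(2/3)·S^(1/2) = (1/0.012) × 2.214 × 0.2924^(2/3) × 0.00055^(1/2) = 1.906 m³/s

1.91 m³/s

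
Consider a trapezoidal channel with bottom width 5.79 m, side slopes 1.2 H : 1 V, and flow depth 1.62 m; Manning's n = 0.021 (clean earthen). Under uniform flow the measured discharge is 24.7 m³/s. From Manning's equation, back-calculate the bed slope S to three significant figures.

0.00141

A = (b + z·y)·y = (5.79 + 1.2×1.62)×1.62 = 12.53 m²
P = b + 2y√(1+z²) = 5.79 + 2×1.62×√(1+1.2²) = 10.85 m
R = A/P = 12.53/10.85 = 1.155 m
S = (Q·n / (1·A·R^(2/3)))² = (24.7×0.021 / (1×12.53×1.101))² = 0.001415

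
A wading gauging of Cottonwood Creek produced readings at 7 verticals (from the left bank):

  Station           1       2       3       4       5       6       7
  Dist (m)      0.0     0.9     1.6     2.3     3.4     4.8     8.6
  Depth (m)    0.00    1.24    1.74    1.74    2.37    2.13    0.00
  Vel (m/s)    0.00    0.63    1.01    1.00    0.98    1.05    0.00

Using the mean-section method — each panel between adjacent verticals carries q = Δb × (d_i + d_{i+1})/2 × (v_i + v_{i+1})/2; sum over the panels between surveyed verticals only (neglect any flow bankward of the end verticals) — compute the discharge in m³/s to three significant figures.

9.81 m³/s

Panel 1-2: Δb = 0.9 m, d̄ = (0.00+1.24)/2 = 0.62, v̄ = (0.00+0.63)/2 = 0.315 → q = 0.9×0.62×0.315 = 0.1758 m³/s
Panel 2-3: Δb = 0.7 m, d̄ = (1.24+1.74)/2 = 1.49, v̄ = (0.63+1.01)/2 = 0.82 → q = 0.7×1.49×0.82 = 0.8553 m³/s
Panel 3-4: Δb = 0.7 m, d̄ = (1.74+1.74)/2 = 1.74, v̄ = (1.01+1.00)/2 = 1.005 → q = 0.7×1.74×1.005 = 1.224 m³/s
Panel 4-5: Δb = 1.1 m, d̄ = (1.74+2.37)/2 = 2.055, v̄ = (1.00+0.98)/2 = 0.99 → q = 1.1×2.055×0.99 = 2.238 m³/s
Panel 5-6: Δb = 1.4 m, d̄ = (2.37+2.13)/2 = 2.25, v̄ = (0.98+1.05)/2 = 1.015 → q = 1.4×2.25×1.015 = 3.197 m³/s
Panel 6-7: Δb = 3.8 m, d̄ = (2.13+0.00)/2 = 1.065, v̄ = (1.05+0.00)/2 = 0.525 → q = 3.8×1.065×0.525 = 2.125 m³/s
Q = Σ q = 9.815 m³/s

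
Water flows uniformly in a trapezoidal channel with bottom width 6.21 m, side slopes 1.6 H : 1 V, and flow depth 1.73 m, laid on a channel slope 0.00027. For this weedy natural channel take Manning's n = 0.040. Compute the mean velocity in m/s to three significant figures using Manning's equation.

0.469 m/s

A = (b + z·y)·y = (6.21 + 1.6×1.73)×1.73 = 15.53 m²
P = b + 2y√(1+z²) = 6.21 + 2×1.73×√(1+1.6²) = 12.74 m
R = A/P = 15.53/12.74 = 1.219 m
Q = (1/n)·A·R^(2/3)·S^(1/2) = (1/0.040) × 15.53 × 1.219^(2/3) × 0.00027^(1/2) = 7.282 m³/s
V = Q/A = 7.282/15.53 = 0.4688 m/s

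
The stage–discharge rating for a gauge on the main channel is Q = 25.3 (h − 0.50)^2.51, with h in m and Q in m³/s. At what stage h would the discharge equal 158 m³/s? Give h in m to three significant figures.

2.57 m

h − h₀ = (Q/C)^(1/b) = (158/25.3)^(1/2.51) = 2.075 m
h = 0.50 + 2.075 = 2.575 m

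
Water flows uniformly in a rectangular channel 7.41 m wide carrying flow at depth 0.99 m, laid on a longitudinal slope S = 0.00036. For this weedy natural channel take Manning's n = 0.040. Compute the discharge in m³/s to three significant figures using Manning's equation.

A = b·y = 7.41 × 0.99 = 7.336 m²
P = b + 2y = 7.41 + 2×0.99 = 9.390 m
R = A/P = 7.336/9.390 = 0.7812 m
Q = (1/n)·A·R^(2/3)·S^(1/2) = (1/0.040) × 7.336 × 0.7812^(2/3) × 0.00036^(1/2) = 2.952 m³/s

2.95 m³/s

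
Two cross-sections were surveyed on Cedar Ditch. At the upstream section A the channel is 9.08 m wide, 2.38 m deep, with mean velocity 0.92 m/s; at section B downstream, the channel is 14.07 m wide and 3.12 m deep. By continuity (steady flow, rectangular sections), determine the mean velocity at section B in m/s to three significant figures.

0.453 m/s

Q = A₁V₁ = (9.08×2.38) × 0.92 = 19.88 m³/s
A₂ = 14.07 × 3.12 = 43.90 m²
V₂ = Q/A₂ = 19.88/43.90 = 0.4529 m/s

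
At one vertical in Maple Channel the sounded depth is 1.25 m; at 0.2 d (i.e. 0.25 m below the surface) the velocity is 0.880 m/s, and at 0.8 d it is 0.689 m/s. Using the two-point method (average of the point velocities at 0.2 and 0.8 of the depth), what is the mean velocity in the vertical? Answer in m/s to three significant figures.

0.785 m/s

v̄ = (0.880 + 0.689) / 2 = 0.7845 m/s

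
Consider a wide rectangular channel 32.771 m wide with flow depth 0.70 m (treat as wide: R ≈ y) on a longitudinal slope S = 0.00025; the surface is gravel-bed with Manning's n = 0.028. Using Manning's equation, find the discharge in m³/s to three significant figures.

10.2 m³/s

A = b·y = 32.771 × 0.70 = 22.94 m²
Wide channel: R ≈ y = 0.70 m
Q = (1/n)·A·R^(2/3)·S^(1/2) = (1/0.028) × 22.94 × 0.7000^(2/3) × 0.00025^(1/2) = 10.21 m³/s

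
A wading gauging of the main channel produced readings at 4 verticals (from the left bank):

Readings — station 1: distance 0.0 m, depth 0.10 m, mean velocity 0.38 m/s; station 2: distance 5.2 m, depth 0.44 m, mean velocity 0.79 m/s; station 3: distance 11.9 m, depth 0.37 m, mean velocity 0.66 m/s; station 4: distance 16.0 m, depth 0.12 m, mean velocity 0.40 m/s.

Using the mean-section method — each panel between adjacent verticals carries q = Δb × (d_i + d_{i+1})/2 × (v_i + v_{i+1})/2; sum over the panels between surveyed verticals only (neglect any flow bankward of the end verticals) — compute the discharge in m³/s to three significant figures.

3.32 m³/s

Panel 1-2: Δb = 5.2 m, d̄ = (0.10+0.44)/2 = 0.27, v̄ = (0.38+0.79)/2 = 0.585 → q = 5.2×0.27×0.585 = 0.8213 m³/s
Panel 2-3: Δb = 6.7 m, d̄ = (0.44+0.37)/2 = 0.405, v̄ = (0.79+0.66)/2 = 0.725 → q = 6.7×0.405×0.725 = 1.967 m³/s
Panel 3-4: Δb = 4.1 m, d̄ = (0.37+0.12)/2 = 0.245, v̄ = (0.66+0.40)/2 = 0.53 → q = 4.1×0.245×0.53 = 0.5324 m³/s
Q = Σ q = 3.321 m³/s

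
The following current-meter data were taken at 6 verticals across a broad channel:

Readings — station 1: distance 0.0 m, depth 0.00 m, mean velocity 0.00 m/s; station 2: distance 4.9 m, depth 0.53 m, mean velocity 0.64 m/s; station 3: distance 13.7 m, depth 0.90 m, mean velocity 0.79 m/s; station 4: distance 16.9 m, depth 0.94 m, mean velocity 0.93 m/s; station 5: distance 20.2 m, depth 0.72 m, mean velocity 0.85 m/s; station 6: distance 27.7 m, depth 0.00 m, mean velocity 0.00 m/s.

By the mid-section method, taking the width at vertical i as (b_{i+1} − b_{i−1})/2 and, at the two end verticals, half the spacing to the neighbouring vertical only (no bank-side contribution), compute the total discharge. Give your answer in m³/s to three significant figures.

12.7 m³/s

w_2 = (13.7 − 0.0)/2 = 6.85 m; q_2 = 0.64 × 0.53 × 6.85 = 2.324 m³/s
w_3 = (16.9 − 4.9)/2 = 6 m; q_3 = 0.79 × 0.90 × 6 = 4.266 m³/s
w_4 = (20.2 − 13.7)/2 = 3.25 m; q_4 = 0.93 × 0.94 × 3.25 = 2.841 m³/s
w_5 = (27.7 − 16.9)/2 = 5.4 m; q_5 = 0.85 × 0.72 × 5.4 = 3.305 m³/s
Stations 1, 6 contribute zero (depth or velocity is 0).
Q = Σ qᵢ = 12.74 m³/s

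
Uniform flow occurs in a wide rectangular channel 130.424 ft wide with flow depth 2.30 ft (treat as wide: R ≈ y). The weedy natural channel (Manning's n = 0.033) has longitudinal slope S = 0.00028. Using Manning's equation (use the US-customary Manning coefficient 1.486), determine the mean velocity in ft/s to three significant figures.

A = b·y = 130.424 × 2.30 = 300.0 ft²
Wide channel: R ≈ y = 2.30 ft
Q = (1.486/n)·A·R^(2/3)·S^(1/2) = (1.486/0.033) × 300.0 × 2.300^(2/3) × 0.00028^(1/2) = 393.8 ft³/s
V = Q/A = 393.8/300.0 = 1.313 ft/s

1.31 ft/s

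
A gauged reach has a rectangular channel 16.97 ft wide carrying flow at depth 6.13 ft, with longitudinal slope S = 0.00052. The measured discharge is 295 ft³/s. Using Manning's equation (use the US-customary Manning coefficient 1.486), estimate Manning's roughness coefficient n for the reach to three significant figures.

A = b·y = 16.97 × 6.13 = 104.0 ft²
P = b + 2y = 16.97 + 2×6.13 = 29.23 ft
R = A/P = 104.0/29.23 = 3.559 ft
n = (1.486/Q)·A·R^(2/3)·S^(1/2) = (1.486/295) × 104.0 × 2.331 × 0.02280 = 0.02785

0.0279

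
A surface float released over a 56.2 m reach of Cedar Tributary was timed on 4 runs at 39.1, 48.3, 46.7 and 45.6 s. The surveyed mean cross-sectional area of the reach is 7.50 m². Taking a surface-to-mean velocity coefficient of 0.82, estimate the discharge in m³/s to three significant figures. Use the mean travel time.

7.69 m³/s

t̄ = (39.1 + 48.3 + 46.7 + 45.6) / 4 = 44.925 s
v_surface = L / t̄ = 56.2 / 44.925 = 1.251 m/s
v_mean = 0.82 × 1.251 = 1.026 m/s
Q = A × v_mean = 7.50 × 1.026 = 7.693 m³/s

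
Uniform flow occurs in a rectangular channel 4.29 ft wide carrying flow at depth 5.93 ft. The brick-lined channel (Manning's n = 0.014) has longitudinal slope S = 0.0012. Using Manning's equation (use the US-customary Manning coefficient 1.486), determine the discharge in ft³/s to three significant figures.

A = b·y = 4.29 × 5.93 = 25.44 ft²
P = b + 2y = 4.29 + 2×5.93 = 16.15 ft
R = A/P = 25.44/16.15 = 1.575 ft
Q = (1.486/n)·A·R^(2/3)·S^(1/2) = (1.486/0.014) × 25.44 × 1.575^(2/3) × 0.0012^(1/2) = 126.6 ft³/s

127 ft³/s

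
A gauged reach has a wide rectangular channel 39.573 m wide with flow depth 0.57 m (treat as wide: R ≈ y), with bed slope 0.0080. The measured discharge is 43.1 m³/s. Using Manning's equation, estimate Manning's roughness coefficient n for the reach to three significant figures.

0.0322

A = b·y = 39.573 × 0.57 = 22.56 m²
Wide channel: R ≈ y = 0.57 m
n = (1/Q)·A·R^(2/3)·S^(1/2) = (1/43.1) × 22.56 × 0.6875 × 0.08944 = 0.03218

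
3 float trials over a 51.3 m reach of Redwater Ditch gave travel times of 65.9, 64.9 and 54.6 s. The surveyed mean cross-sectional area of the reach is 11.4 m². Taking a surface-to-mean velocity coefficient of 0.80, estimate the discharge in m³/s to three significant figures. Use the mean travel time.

t̄ = (65.9 + 64.9 + 54.6) / 3 = 61.8 s
v_surface = L / t̄ = 51.3 / 61.8 = 0.8301 m/s
v_mean = 0.80 × 0.8301 = 0.6641 m/s
Q = A × v_mean = 11.4 × 0.6641 = 7.570 m³/s

7.57 m³/s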